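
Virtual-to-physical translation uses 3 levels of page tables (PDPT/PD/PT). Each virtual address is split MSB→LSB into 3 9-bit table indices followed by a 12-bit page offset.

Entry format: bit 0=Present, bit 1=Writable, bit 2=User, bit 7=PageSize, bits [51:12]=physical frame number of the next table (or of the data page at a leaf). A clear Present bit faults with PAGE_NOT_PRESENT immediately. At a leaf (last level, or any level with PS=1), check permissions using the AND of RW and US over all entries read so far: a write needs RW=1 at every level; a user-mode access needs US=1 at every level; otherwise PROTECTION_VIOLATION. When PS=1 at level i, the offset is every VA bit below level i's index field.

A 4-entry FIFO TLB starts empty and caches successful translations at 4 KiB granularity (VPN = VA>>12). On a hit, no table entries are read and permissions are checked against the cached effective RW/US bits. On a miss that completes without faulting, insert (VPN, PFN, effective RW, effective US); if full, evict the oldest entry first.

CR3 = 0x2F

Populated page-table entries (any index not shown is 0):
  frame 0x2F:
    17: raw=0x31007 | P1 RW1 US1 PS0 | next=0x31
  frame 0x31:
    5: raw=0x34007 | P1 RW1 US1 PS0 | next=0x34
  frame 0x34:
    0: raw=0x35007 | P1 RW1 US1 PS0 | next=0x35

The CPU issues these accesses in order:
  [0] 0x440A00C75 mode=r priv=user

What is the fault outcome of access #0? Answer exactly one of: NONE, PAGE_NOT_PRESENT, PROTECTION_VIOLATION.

Per-access translation:
#0 VA=0x440A00C75 (r,user):
  lvl0: tbl 0x2F, slot 17 ⇒ 0x31007 (P1/RW1/US1/PS0)
  lvl1: tbl 0x31, slot 5 ⇒ 0x34007 (P1/RW1/US1/PS0)
  lvl2: tbl 0x34, slot 0 ⇒ 0x35007 (P1/RW1/US1/PS0)
  ⇒ phys 0x35C75  [3 reads]

Access #0 fault: NONE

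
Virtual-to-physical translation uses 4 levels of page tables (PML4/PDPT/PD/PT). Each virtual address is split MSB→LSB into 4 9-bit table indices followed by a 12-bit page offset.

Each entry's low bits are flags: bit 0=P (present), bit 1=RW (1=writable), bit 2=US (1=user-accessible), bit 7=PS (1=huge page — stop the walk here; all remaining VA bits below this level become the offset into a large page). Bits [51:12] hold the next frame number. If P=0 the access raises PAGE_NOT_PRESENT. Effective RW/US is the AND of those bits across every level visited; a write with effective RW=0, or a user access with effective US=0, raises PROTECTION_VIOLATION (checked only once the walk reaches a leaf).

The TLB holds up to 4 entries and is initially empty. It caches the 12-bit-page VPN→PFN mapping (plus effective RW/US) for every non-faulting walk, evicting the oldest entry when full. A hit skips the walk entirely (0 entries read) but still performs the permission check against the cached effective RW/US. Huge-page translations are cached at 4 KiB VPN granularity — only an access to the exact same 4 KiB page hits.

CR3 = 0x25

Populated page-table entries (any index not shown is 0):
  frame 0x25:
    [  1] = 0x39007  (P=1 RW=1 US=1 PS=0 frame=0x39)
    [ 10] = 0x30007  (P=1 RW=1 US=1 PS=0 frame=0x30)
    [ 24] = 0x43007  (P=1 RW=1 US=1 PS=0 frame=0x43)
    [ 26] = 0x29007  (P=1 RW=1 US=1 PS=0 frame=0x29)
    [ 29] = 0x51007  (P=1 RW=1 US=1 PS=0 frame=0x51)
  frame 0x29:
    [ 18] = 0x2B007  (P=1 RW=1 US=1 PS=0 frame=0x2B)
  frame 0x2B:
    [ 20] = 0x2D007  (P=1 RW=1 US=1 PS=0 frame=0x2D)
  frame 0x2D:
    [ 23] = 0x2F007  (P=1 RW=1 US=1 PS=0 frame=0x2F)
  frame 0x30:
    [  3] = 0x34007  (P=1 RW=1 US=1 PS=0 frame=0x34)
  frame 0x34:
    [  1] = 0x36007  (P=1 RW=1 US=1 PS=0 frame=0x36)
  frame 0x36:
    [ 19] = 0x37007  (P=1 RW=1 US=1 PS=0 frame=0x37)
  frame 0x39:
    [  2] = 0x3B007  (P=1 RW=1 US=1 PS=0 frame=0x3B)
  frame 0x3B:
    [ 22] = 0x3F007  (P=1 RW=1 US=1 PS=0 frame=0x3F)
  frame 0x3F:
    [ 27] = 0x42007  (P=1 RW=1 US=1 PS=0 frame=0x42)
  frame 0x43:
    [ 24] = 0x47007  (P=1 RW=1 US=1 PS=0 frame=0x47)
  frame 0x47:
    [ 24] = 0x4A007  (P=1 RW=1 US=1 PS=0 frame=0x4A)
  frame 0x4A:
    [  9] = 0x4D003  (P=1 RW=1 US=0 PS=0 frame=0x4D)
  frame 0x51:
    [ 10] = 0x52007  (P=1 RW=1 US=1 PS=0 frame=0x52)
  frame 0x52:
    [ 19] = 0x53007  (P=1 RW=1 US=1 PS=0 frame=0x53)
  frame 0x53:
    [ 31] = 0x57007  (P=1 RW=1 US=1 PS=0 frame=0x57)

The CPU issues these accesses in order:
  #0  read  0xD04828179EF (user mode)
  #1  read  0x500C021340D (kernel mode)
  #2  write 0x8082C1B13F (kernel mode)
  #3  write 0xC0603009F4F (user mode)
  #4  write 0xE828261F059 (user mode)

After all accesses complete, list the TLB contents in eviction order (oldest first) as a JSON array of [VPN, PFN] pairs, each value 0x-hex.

Walk each access:
#0 VA=0xD04828179EF (r,user):
  L0 @0x25[26] → 0x29007  P=1,RW=1,US=1,PS=0
  L1 @0x29[18] → 0x2B007  P=1,RW=1,US=1,PS=0
  L2 @0x2B[20] → 0x2D007  P=1,RW=1,US=1,PS=0
  L3 @0x2D[23] → 0x2F007  P=1,RW=1,US=1,PS=0
  → PA=0x2F9EF  (4 entries read)
#1 VA=0x500C021340D (r,kernel):
  L0 @0x25[10] → 0x30007  P=1,RW=1,US=1,PS=0
  L1 @0x30[3] → 0x34007  P=1,RW=1,US=1,PS=0
  L2 @0x34[1] → 0x36007  P=1,RW=1,US=1,PS=0
  L3 @0x36[19] → 0x37007  P=1,RW=1,US=1,PS=0
  → PA=0x3740D  (4 entries read)
#2 VA=0x8082C1B13F (w,kernel):
  L0 @0x25[1] → 0x39007  P=1,RW=1,US=1,PS=0
  L1 @0x39[2] → 0x3B007  P=1,RW=1,US=1,PS=0
  L2 @0x3B[22] → 0x3F007  P=1,RW=1,US=1,PS=0
  L3 @0x3F[27] → 0x42007  P=1,RW=1,US=1,PS=0
  → PA=0x4213F  (4 entries read)
#3 VA=0xC0603009F4F (w,user):
  L0 @0x25[24] → 0x43007  P=1,RW=1,US=1,PS=0
  L1 @0x43[24] → 0x47007  P=1,RW=1,US=1,PS=0
  L2 @0x47[24] → 0x4A007  P=1,RW=1,US=1,PS=0
  L3 @0x4A[9] → 0x4D003  P=1,RW=1,US=0,PS=0
  ✗ PROTECTION_VIOLATION  [4 reads]
#4 VA=0xE828261F059 (w,user):
  L0 @0x25[29] → 0x51007  P=1,RW=1,US=1,PS=0
  L1 @0x51[10] → 0x52007  P=1,RW=1,US=1,PS=0
  L2 @0x52[19] → 0x53007  P=1,RW=1,US=1,PS=0
  L3 @0x53[31] → 0x57007  P=1,RW=1,US=1,PS=0
  → PA=0x57059  (4 entries read)

TLB: [["0xD0482817", "0x2F"], ["0x500C0213", "0x37"], ["0x8082C1B", "0x42"], ["0xE828261F", "0x57"]]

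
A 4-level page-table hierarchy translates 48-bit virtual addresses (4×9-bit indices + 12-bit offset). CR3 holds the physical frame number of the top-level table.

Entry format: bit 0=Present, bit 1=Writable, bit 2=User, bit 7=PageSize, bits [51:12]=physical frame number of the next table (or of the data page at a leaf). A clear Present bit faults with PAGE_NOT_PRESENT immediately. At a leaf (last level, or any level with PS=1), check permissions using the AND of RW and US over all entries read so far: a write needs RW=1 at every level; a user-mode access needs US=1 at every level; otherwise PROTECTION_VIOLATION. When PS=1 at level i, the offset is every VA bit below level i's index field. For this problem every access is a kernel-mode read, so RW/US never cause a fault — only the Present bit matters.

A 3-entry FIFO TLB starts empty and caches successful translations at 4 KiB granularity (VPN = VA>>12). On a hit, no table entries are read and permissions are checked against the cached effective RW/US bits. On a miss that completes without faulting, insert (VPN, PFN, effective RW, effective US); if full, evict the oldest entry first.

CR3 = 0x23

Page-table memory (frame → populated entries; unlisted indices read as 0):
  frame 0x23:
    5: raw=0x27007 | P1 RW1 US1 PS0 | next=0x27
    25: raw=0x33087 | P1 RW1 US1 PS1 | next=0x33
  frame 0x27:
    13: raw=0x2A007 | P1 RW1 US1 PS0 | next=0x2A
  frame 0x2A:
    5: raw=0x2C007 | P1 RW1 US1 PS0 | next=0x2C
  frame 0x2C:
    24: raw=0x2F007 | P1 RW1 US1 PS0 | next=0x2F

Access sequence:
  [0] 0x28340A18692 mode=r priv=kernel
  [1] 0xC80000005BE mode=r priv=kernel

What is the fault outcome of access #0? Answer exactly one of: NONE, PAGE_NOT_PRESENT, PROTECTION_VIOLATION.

Trace:
#0 VA=0x28340A18692 (r,kernel):
  lvl0: tbl 0x23, slot 5 ⇒ 0x27007 (P1/RW1/US1/PS0)
  lvl1: tbl 0x27, slot 13 ⇒ 0x2A007 (P1/RW1/US1/PS0)
  lvl2: tbl 0x2A, slot 5 ⇒ 0x2C007 (P1/RW1/US1/PS0)
  lvl3: tbl 0x2C, slot 24 ⇒ 0x2F007 (P1/RW1/US1/PS0)
  ⇒ phys 0x2F692  [4 reads]
#1 VA=0xC80000005BE (r,kernel):
  lvl0: tbl 0x23, slot 25 ⇒ 0x33087 (P1/RW1/US1/PS1)
  ⇒ phys 0x335BE (huge @L0)  [1 reads]

Access #0 fault: NONE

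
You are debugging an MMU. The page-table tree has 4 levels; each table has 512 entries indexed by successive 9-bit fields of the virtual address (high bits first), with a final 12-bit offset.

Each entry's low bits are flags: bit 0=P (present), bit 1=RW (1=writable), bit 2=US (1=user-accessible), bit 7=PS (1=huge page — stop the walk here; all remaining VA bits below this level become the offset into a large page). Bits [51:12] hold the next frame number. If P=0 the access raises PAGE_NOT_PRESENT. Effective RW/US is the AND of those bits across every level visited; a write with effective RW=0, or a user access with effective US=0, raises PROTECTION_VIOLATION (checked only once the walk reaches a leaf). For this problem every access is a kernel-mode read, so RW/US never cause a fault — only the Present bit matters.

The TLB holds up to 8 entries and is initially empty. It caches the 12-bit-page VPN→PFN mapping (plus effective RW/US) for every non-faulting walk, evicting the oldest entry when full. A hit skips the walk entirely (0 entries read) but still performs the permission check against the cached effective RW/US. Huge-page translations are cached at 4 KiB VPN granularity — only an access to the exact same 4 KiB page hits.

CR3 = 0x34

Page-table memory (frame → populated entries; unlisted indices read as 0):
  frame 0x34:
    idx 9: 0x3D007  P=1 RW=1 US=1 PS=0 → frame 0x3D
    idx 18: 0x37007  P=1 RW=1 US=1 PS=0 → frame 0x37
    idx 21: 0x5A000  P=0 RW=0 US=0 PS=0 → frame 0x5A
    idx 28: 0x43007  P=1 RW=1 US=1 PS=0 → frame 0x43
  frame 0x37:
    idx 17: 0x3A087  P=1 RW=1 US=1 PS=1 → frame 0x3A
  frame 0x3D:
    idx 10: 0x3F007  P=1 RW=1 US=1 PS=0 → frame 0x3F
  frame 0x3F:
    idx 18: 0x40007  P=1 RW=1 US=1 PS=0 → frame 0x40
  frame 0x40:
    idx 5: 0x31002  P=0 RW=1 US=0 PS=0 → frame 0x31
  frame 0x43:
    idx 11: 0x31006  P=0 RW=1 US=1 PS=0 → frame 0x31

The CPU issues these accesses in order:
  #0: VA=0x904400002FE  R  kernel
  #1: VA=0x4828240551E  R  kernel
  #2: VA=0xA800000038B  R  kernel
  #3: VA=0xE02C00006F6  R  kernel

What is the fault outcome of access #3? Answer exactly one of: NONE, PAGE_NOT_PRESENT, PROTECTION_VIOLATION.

Walk each access:
#0 VA=0x904400002FE (r,kernel):
  lvl0: tbl 0x34, slot 18 ⇒ 0x37007 (P1/RW1/US1/PS0)
  lvl1: tbl 0x37, slot 17 ⇒ 0x3A087 (P1/RW1/US1/PS1)
  ⇒ phys 0x3A2FE (huge @L1)  [2 reads]
#1 VA=0x4828240551E (r,kernel):
  lvl0: tbl 0x34, slot 9 ⇒ 0x3D007 (P1/RW1/US1/PS0)
  lvl1: tbl 0x3D, slot 10 ⇒ 0x3F007 (P1/RW1/US1/PS0)
  lvl2: tbl 0x3F, slot 18 ⇒ 0x40007 (P1/RW1/US1/PS0)
  lvl3: tbl 0x40, slot 5 ⇒ 0x31002 (P0/RW1/US0/PS0)
  ✗ PAGE_NOT_PRESENT  [4 reads]
#2 VA=0xA800000038B (r,kernel):
  lvl0: tbl 0x34, slot 21 ⇒ 0x5A000 (P0/RW0/US0/PS0)
  ✗ PAGE_NOT_PRESENT  [1 reads]
#3 VA=0xE02C00006F6 (r,kernel):
  lvl0: tbl 0x34, slot 28 ⇒ 0x43007 (P1/RW1/US1/PS0)
  lvl1: tbl 0x43, slot 11 ⇒ 0x31006 (P0/RW1/US1/PS0)
  ✗ PAGE_NOT_PRESENT  [2 reads]

Access #3 fault: PAGE_NOT_PRESENT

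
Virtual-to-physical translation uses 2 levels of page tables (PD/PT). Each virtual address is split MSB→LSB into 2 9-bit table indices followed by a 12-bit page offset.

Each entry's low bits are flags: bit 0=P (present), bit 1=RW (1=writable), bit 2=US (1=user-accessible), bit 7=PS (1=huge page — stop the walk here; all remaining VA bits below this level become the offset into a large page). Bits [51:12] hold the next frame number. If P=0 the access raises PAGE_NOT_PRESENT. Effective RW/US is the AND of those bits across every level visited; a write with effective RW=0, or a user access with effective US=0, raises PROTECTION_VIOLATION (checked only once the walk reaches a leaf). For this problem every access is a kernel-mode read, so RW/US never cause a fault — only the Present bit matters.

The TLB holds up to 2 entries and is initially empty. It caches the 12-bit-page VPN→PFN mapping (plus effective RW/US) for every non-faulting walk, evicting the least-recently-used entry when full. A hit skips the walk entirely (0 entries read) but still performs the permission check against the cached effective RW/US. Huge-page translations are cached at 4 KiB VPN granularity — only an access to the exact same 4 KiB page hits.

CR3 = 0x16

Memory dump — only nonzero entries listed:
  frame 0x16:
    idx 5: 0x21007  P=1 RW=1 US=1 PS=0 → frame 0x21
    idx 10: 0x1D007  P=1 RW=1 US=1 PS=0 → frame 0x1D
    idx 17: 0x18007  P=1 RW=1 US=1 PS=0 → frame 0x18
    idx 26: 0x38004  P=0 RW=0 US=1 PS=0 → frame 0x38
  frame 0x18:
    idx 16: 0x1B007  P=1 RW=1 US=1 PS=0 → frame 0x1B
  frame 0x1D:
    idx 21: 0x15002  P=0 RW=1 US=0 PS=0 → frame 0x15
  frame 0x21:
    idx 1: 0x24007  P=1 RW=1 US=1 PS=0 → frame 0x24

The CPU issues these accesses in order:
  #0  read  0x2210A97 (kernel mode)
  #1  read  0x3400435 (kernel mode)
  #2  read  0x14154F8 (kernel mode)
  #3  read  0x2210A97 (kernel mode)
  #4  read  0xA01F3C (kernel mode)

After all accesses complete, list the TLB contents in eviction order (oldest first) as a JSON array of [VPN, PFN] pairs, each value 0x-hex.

Trace:
#0 VA=0x2210A97 (r,kernel):
  L0: frame=0x16 idx=17 entry=0x18007 [P=1 RW=1 US=1 PS=0]
  L1: frame=0x18 idx=16 entry=0x1B007 [P=1 RW=1 US=1 PS=0]
  ✓ 0x1BA97  — 2 lookups
#1 VA=0x3400435 (r,kernel):
  L0: frame=0x16 idx=26 entry=0x38004 [P=0 RW=0 US=1 PS=0]
  ⇒ fault: PAGE_NOT_PRESENT  — 1 lookups
#2 VA=0x14154F8 (r,kernel):
  L0: frame=0x16 idx=10 entry=0x1D007 [P=1 RW=1 US=1 PS=0]
  L1: frame=0x1D idx=21 entry=0x15002 [P=0 RW=1 US=0 PS=0]
  ⇒ fault: PAGE_NOT_PRESENT  — 2 lookups
#3 VA=0x2210A97 (r,kernel):
  TLB hit vpn=0x2210 → PA=0x1BA97
#4 VA=0xA01F3C (r,kernel):
  L0: frame=0x16 idx=5 entry=0x21007 [P=1 RW=1 US=1 PS=0]
  L1: frame=0x21 idx=1 entry=0x24007 [P=1 RW=1 US=1 PS=0]
  ✓ 0x24F3C  — 2 lookups

TLB: [["0x2210", "0x1B"], ["0xA01", "0x24"]]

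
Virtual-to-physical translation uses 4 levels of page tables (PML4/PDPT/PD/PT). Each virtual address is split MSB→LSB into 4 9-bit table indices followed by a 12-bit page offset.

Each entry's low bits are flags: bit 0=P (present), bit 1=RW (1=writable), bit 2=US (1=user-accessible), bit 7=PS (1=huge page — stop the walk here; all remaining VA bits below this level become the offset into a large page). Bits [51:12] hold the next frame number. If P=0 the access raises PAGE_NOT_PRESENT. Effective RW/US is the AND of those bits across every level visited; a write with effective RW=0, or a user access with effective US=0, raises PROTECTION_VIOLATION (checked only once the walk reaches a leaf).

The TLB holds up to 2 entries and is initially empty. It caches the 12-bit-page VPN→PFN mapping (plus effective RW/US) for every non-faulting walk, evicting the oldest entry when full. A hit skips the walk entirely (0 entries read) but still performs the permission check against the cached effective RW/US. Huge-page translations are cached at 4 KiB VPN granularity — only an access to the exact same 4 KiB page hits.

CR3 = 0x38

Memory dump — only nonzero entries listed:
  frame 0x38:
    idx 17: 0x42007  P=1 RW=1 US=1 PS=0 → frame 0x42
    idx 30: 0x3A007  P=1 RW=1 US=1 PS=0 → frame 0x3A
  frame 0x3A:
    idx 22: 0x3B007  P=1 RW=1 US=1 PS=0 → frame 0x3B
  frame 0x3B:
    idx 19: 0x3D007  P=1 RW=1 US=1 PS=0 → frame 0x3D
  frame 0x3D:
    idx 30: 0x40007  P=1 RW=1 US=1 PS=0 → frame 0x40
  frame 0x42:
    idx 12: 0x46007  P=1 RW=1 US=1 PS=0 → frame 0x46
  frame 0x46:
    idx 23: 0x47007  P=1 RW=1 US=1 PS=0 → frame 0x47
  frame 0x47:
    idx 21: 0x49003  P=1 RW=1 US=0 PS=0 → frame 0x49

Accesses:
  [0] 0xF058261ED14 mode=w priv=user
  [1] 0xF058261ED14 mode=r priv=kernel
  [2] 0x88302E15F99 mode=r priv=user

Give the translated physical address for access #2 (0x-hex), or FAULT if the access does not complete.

Trace:
#0 VA=0xF058261ED14 (w,user):
  [0] read 0x38 idx=30: raw=0x3A007 flags P=1 W=1 U=1 S=0
  [1] read 0x3A idx=22: raw=0x3B007 flags P=1 W=1 U=1 S=0
  [2] read 0x3B idx=19: raw=0x3D007 flags P=1 W=1 U=1 S=0
  [3] read 0x3D idx=30: raw=0x40007 flags P=1 W=1 U=1 S=0
  → PA=0x40D14  (4 entries read)
#1 VA=0xF058261ED14 (r,kernel):
  TLB hit vpn=0xF058261E → PA=0x40D14
#2 VA=0x88302E15F99 (r,user):
  [0] read 0x38 idx=17: raw=0x42007 flags P=1 W=1 U=1 S=0
  [1] read 0x42 idx=12: raw=0x46007 flags P=1 W=1 U=1 S=0
  [2] read 0x46 idx=23: raw=0x47007 flags P=1 W=1 U=1 S=0
  [3] read 0x47 idx=21: raw=0x49003 flags P=1 W=1 U=0 S=0
  ✗ PROTECTION_VIOLATION  [4 reads]

Access #2 PA: FAULT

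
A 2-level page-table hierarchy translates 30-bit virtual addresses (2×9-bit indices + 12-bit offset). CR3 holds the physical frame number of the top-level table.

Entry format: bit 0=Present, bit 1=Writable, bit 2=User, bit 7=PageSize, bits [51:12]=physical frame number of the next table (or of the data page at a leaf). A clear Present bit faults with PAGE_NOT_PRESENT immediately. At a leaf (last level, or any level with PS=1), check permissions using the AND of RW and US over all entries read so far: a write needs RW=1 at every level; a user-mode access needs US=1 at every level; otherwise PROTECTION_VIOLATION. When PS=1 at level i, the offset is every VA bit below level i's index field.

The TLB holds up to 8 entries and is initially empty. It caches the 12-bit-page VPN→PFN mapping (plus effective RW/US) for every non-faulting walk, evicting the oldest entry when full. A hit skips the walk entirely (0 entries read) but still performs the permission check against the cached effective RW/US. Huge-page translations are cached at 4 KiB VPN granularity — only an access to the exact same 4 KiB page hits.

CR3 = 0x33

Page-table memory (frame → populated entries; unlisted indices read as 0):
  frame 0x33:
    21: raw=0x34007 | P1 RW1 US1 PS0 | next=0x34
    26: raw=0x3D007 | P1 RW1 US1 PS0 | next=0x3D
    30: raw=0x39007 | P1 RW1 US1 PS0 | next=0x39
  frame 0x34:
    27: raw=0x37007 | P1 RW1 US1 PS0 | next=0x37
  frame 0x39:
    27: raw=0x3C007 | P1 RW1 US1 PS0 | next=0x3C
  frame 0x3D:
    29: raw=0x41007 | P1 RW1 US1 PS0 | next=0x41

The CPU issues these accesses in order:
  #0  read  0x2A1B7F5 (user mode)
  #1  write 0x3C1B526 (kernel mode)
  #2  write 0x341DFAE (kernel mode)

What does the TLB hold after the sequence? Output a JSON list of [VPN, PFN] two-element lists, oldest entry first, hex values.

Per-access translation:
#0 VA=0x2A1B7F5 (r,user):
  L0 @0x33[21] → 0x34007  P=1,RW=1,US=1,PS=0
  L1 @0x34[27] → 0x37007  P=1,RW=1,US=1,PS=0
  ⇒ phys 0x377F5  [2 reads]
#1 VA=0x3C1B526 (w,kernel):
  L0 @0x33[30] → 0x39007  P=1,RW=1,US=1,PS=0
  L1 @0x39[27] → 0x3C007  P=1,RW=1,US=1,PS=0
  ⇒ phys 0x3C526  [2 reads]
#2 VA=0x341DFAE (w,kernel):
  L0 @0x33[26] → 0x3D007  P=1,RW=1,US=1,PS=0
  L1 @0x3D[29] → 0x41007  P=1,RW=1,US=1,PS=0
  ⇒ phys 0x41FAE  [2 reads]

TLB: [["0x2A1B", "0x37"], ["0x3C1B", "0x3C"], ["0x341D", "0x41"]]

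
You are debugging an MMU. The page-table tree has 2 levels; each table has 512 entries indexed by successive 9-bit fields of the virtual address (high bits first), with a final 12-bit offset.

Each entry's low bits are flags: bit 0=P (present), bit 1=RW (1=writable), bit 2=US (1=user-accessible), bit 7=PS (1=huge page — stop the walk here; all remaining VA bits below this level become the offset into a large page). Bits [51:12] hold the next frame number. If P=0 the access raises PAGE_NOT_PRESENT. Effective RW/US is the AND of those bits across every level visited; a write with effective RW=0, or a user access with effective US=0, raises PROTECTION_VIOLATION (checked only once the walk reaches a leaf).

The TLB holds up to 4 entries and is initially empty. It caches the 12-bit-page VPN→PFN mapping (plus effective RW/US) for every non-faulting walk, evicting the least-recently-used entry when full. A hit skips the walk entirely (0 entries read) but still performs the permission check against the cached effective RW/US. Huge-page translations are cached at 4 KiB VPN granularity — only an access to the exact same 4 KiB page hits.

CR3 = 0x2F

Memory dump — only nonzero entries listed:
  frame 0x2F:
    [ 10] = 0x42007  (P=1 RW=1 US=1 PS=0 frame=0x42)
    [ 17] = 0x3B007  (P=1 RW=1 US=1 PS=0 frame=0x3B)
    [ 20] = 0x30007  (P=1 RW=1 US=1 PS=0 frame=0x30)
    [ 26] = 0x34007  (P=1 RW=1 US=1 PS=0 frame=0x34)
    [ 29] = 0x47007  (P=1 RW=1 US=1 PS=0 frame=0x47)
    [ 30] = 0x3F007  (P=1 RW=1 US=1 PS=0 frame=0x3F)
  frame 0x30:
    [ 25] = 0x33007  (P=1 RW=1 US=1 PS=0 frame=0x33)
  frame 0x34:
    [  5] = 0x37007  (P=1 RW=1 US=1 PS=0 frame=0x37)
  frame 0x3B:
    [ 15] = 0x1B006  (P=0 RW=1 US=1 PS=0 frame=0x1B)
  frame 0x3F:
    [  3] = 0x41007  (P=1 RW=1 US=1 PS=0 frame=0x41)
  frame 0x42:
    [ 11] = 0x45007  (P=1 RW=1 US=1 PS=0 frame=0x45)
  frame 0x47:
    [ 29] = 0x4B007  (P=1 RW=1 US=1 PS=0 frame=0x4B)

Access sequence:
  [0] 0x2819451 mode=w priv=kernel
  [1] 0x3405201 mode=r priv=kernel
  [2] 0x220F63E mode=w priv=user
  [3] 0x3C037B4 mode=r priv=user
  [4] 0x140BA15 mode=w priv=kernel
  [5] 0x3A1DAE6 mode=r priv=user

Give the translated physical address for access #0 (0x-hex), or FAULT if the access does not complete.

Trace:
#0 VA=0x2819451 (w,kernel):
  L0 @0x2F[20] → 0x30007  P=1,RW=1,US=1,PS=0
  L1 @0x30[25] → 0x33007  P=1,RW=1,US=1,PS=0
  → PA=0x33451  (2 entries read)
#1 VA=0x3405201 (r,kernel):
  L0 @0x2F[26] → 0x34007  P=1,RW=1,US=1,PS=0
  L1 @0x34[5] → 0x37007  P=1,RW=1,US=1,PS=0
  → PA=0x37201  (2 entries read)
#2 VA=0x220F63E (w,user):
  L0 @0x2F[17] → 0x3B007  P=1,RW=1,US=1,PS=0
  L1 @0x3B[15] → 0x1B006  P=0,RW=1,US=1,PS=0
  ✗ PAGE_NOT_PRESENT  [2 reads]
#3 VA=0x3C037B4 (r,user):
  L0 @0x2F[30] → 0x3F007  P=1,RW=1,US=1,PS=0
  L1 @0x3F[3] → 0x41007  P=1,RW=1,US=1,PS=0
  → PA=0x417B4  (2 entries read)
#4 VA=0x140BA15 (w,kernel):
  L0 @0x2F[10] → 0x42007  P=1,RW=1,US=1,PS=0
  L1 @0x42[11] → 0x45007  P=1,RW=1,US=1,PS=0
  → PA=0x45A15  (2 entries read)
#5 VA=0x3A1DAE6 (r,user):
  L0 @0x2F[29] → 0x47007  P=1,RW=1,US=1,PS=0
  L1 @0x47[29] → 0x4B007  P=1,RW=1,US=1,PS=0
  → PA=0x4BAE6  (2 entries read)

Access #0 PA: 0x33451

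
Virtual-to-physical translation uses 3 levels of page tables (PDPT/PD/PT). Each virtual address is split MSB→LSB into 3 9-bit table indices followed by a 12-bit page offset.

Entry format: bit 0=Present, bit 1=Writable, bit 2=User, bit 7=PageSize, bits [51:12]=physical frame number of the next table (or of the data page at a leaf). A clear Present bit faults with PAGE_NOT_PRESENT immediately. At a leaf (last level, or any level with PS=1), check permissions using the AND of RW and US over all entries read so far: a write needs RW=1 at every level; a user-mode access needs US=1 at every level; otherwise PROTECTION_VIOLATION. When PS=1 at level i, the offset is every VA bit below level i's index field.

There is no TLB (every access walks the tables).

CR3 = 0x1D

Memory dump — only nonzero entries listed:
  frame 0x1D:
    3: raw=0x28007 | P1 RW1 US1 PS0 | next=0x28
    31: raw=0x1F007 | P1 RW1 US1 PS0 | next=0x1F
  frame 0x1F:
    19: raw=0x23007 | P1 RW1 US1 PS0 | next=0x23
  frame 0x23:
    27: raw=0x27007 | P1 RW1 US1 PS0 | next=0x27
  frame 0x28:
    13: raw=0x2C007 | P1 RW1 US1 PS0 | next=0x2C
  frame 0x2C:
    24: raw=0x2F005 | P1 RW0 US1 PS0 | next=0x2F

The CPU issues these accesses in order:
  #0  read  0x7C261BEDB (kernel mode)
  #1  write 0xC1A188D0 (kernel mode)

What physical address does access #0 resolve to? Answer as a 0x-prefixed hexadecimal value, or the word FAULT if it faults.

Per-access translation:
#0 VA=0x7C261BEDB (r,kernel):
  lvl0: tbl 0x1D, slot 31 ⇒ 0x1F007 (P1/RW1/US1/PS0)
  lvl1: tbl 0x1F, slot 19 ⇒ 0x23007 (P1/RW1/US1/PS0)
  lvl2: tbl 0x23, slot 27 ⇒ 0x27007 (P1/RW1/US1/PS0)
  ✓ 0x27EDB  — 3 lookups
#1 VA=0xC1A188D0 (w,kernel):
  lvl0: tbl 0x1D, slot 3 ⇒ 0x28007 (P1/RW1/US1/PS0)
  lvl1: tbl 0x28, slot 13 ⇒ 0x2C007 (P1/RW1/US1/PS0)
  lvl2: tbl 0x2C, slot 24 ⇒ 0x2F005 (P1/RW0/US1/PS0)
  ⇒ fault: PROTECTION_VIOLATION  — 3 lookups

Access #0 PA: 0x27EDB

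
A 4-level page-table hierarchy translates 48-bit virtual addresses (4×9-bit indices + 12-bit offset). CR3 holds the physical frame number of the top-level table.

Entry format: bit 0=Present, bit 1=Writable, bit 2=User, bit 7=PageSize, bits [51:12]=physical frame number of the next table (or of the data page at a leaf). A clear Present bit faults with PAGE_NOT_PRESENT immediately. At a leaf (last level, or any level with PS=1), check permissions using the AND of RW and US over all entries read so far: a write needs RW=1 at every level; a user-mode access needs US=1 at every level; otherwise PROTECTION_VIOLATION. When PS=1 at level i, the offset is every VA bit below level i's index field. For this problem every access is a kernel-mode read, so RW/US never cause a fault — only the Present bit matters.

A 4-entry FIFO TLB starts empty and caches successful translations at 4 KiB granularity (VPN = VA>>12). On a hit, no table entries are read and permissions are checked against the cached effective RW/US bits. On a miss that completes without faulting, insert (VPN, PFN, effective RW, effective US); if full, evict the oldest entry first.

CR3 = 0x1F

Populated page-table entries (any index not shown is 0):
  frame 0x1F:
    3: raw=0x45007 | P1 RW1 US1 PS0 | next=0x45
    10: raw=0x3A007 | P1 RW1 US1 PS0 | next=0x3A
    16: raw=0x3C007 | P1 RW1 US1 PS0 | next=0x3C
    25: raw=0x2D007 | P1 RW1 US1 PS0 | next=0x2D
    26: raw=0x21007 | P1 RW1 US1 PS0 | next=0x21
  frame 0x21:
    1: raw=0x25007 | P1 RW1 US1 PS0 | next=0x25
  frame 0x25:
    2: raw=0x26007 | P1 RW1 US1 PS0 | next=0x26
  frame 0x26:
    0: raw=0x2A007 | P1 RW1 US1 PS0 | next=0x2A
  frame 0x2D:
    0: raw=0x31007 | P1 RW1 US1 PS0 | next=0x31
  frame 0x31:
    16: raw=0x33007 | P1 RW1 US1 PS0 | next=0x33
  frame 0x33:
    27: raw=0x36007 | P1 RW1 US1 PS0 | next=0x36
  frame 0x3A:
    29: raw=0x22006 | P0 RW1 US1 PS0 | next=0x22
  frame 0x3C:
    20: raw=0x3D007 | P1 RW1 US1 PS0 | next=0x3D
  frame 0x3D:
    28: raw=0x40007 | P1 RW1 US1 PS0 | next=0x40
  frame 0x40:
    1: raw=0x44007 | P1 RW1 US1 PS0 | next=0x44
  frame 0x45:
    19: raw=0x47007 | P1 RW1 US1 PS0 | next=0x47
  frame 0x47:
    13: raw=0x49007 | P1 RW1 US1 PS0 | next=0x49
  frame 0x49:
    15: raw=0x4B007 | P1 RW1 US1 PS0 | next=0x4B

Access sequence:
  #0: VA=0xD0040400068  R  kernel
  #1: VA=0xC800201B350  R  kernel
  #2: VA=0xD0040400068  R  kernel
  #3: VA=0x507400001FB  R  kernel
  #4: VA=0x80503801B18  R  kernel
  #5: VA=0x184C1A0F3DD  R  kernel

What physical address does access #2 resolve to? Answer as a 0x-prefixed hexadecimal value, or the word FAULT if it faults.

Walk each access:
#0 VA=0xD0040400068 (r,kernel):
  L0: frame=0x1F idx=26 entry=0x21007 [P=1 RW=1 US=1 PS=0]
  L1: frame=0x21 idx=1 entry=0x25007 [P=1 RW=1 US=1 PS=0]
  L2: frame=0x25 idx=2 entry=0x26007 [P=1 RW=1 US=1 PS=0]
  L3: frame=0x26 idx=0 entry=0x2A007 [P=1 RW=1 US=1 PS=0]
  → PA=0x2A068  (4 entries read)
#1 VA=0xC800201B350 (r,kernel):
  L0: frame=0x1F idx=25 entry=0x2D007 [P=1 RW=1 US=1 PS=0]
  L1: frame=0x2D idx=0 entry=0x31007 [P=1 RW=1 US=1 PS=0]
  L2: frame=0x31 idx=16 entry=0x33007 [P=1 RW=1 US=1 PS=0]
  L3: frame=0x33 idx=27 entry=0x36007 [P=1 RW=1 US=1 PS=0]
  → PA=0x36350  (4 entries read)
#2 VA=0xD0040400068 (r,kernel):
  TLB hit vpn=0xD0040400 → PA=0x2A068
#3 VA=0x507400001FB (r,kernel):
  L0: frame=0x1F idx=10 entry=0x3A007 [P=1 RW=1 US=1 PS=0]
  L1: frame=0x3A idx=29 entry=0x22006 [P=0 RW=1 US=1 PS=0]
  → PAGE_NOT_PRESENT  (2 entries read)
#4 VA=0x80503801B18 (r,kernel):
  L0: frame=0x1F idx=16 entry=0x3C007 [P=1 RW=1 US=1 PS=0]
  L1: frame=0x3C idx=20 entry=0x3D007 [P=1 RW=1 US=1 PS=0]
  L2: frame=0x3D idx=28 entry=0x40007 [P=1 RW=1 US=1 PS=0]
  L3: frame=0x40 idx=1 entry=0x44007 [P=1 RW=1 US=1 PS=0]
  → PA=0x44B18  (4 entries read)
#5 VA=0x184C1A0F3DD (r,kernel):
  L0: frame=0x1F idx=3 entry=0x45007 [P=1 RW=1 US=1 PS=0]
  L1: frame=0x45 idx=19 entry=0x47007 [P=1 RW=1 US=1 PS=0]
  L2: frame=0x47 idx=13 entry=0x49007 [P=1 RW=1 US=1 PS=0]
  L3: frame=0x49 idx=15 entry=0x4B007 [P=1 RW=1 US=1 PS=0]
  → PA=0x4B3DD  (4 entries read)

Access #2 PA: 0x2A068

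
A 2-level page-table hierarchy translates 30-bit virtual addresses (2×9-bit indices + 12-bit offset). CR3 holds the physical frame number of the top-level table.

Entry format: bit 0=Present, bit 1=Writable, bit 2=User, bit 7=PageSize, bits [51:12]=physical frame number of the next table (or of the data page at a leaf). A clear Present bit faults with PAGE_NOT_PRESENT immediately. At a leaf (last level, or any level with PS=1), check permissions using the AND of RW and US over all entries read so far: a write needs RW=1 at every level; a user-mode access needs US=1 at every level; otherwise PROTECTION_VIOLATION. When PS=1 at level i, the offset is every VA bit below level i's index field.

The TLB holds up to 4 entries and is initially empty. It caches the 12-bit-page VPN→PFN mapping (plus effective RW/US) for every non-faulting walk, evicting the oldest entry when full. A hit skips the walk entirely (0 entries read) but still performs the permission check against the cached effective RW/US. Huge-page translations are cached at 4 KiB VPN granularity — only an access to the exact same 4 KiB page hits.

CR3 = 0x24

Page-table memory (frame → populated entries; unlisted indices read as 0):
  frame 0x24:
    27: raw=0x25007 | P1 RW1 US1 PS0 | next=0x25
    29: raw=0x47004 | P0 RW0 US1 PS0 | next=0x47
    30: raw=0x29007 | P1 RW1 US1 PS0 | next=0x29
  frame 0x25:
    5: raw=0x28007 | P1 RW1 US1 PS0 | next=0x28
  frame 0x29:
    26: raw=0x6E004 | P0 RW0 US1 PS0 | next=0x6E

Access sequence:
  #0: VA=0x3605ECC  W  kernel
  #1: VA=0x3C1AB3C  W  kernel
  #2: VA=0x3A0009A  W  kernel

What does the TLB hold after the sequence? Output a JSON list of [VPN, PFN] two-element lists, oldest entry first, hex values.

Per-access translation:
#0 VA=0x3605ECC (w,kernel):
  [0] read 0x24 idx=27: raw=0x25007 flags P=1 W=1 U=1 S=0
  [1] read 0x25 idx=5: raw=0x28007 flags P=1 W=1 U=1 S=0
  ⇒ phys 0x28ECC  [2 reads]
#1 VA=0x3C1AB3C (w,kernel):
  [0] read 0x24 idx=30: raw=0x29007 flags P=1 W=1 U=1 S=0
  [1] read 0x29 idx=26: raw=0x6E004 flags P=0 W=0 U=1 S=0
  → PAGE_NOT_PRESENT  (2 entries read)
#2 VA=0x3A0009A (w,kernel):
  [0] read 0x24 idx=29: raw=0x47004 flags P=0 W=0 U=1 S=0
  → PAGE_NOT_PRESENT  (1 entries read)

TLB: [["0x3605", "0x28"]]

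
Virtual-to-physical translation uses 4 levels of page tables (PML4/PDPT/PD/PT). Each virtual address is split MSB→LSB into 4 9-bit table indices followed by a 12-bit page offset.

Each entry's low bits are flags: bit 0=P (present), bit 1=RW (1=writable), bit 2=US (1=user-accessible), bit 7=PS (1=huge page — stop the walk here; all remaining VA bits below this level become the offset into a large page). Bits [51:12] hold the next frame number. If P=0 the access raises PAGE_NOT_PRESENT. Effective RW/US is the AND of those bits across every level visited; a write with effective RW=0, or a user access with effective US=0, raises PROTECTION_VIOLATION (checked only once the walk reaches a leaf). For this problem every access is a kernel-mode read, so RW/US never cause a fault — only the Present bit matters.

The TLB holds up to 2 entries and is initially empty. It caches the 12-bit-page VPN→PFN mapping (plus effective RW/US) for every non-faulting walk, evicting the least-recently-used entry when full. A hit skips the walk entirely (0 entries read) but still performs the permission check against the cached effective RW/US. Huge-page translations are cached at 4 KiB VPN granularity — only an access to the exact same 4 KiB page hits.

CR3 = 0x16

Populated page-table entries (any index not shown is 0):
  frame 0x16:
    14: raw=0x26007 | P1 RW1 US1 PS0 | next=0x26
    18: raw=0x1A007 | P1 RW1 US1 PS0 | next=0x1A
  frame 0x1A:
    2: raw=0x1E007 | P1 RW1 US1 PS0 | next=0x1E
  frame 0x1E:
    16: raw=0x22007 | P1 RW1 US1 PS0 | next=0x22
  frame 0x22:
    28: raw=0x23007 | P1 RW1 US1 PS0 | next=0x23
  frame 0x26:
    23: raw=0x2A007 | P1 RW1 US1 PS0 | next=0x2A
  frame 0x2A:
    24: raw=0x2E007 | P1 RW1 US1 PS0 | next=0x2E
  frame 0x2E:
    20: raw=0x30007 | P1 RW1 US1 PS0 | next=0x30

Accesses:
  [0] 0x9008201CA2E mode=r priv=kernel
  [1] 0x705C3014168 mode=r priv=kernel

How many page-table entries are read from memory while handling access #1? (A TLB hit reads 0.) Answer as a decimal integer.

Per-access translation:
#0 VA=0x9008201CA2E (r,kernel):
  L0 @0x16[18] → 0x1A007  P=1,RW=1,US=1,PS=0
  L1 @0x1A[2] → 0x1E007  P=1,RW=1,US=1,PS=0
  L2 @0x1E[16] → 0x22007  P=1,RW=1,US=1,PS=0
  L3 @0x22[28] → 0x23007  P=1,RW=1,US=1,PS=0
  ✓ 0x23A2E  — 4 lookups
#1 VA=0x705C3014168 (r,kernel):
  L0 @0x16[14] → 0x26007  P=1,RW=1,US=1,PS=0
  L1 @0x26[23] → 0x2A007  P=1,RW=1,US=1,PS=0
  L2 @0x2A[24] → 0x2E007  P=1,RW=1,US=1,PS=0
  L3 @0x2E[20] → 0x30007  P=1,RW=1,US=1,PS=0
  ✓ 0x30168  — 4 lookups

Entries read for #1: 4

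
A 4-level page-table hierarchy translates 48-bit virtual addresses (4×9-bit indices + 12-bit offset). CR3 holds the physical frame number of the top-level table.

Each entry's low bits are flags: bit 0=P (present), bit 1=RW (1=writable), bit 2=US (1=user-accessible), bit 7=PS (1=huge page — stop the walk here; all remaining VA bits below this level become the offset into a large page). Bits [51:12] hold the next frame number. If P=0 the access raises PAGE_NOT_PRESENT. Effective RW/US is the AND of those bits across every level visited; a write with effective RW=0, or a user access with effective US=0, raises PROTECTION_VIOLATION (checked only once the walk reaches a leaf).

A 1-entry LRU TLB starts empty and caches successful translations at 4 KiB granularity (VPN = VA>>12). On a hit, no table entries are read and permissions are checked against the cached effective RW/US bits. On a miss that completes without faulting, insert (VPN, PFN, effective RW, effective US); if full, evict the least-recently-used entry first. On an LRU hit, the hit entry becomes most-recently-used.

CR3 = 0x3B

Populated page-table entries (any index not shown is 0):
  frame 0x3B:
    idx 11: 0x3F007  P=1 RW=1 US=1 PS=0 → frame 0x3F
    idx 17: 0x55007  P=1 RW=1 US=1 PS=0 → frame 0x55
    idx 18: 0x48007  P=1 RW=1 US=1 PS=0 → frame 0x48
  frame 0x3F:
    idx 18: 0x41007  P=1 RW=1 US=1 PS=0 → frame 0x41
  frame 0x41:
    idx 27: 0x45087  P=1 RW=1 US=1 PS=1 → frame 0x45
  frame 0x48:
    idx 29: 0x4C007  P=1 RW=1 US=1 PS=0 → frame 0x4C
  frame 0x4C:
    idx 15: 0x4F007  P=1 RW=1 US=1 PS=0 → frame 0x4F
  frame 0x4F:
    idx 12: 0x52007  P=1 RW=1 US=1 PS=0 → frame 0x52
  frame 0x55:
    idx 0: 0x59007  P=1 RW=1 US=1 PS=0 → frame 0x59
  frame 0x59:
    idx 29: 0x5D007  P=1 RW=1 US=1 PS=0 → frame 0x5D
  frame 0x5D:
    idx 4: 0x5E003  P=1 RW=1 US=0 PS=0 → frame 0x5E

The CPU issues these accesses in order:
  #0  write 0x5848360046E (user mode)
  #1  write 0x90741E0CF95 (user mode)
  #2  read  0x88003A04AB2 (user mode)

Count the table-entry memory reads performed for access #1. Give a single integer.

Per-access translation:
#0 VA=0x5848360046E (w,user):
  [0] read 0x3B idx=11: raw=0x3F007 flags P=1 W=1 U=1 S=0
  [1] read 0x3F idx=18: raw=0x41007 flags P=1 W=1 U=1 S=0
  [2] read 0x41 idx=27: raw=0x45087 flags P=1 W=1 U=1 S=1
  → PA=0x4546E (huge @L2)  (3 entries read)
#1 VA=0x90741E0CF95 (w,user):
  [0] read 0x3B idx=18: raw=0x48007 flags P=1 W=1 U=1 S=0
  [1] read 0x48 idx=29: raw=0x4C007 flags P=1 W=1 U=1 S=0
  [2] read 0x4C idx=15: raw=0x4F007 flags P=1 W=1 U=1 S=0
  [3] read 0x4F idx=12: raw=0x52007 flags P=1 W=1 U=1 S=0
  → PA=0x52F95  (4 entries read)
#2 VA=0x88003A04AB2 (r,user):
  [0] read 0x3B idx=17: raw=0x55007 flags P=1 W=1 U=1 S=0
  [1] read 0x55 idx=0: raw=0x59007 flags P=1 W=1 U=1 S=0
  [2] read 0x59 idx=29: raw=0x5D007 flags P=1 W=1 U=1 S=0
  [3] read 0x5D idx=4: raw=0x5E003 flags P=1 W=1 U=0 S=0
  → PROTECTION_VIOLATION  (4 entries read)

Entries read for #1: 4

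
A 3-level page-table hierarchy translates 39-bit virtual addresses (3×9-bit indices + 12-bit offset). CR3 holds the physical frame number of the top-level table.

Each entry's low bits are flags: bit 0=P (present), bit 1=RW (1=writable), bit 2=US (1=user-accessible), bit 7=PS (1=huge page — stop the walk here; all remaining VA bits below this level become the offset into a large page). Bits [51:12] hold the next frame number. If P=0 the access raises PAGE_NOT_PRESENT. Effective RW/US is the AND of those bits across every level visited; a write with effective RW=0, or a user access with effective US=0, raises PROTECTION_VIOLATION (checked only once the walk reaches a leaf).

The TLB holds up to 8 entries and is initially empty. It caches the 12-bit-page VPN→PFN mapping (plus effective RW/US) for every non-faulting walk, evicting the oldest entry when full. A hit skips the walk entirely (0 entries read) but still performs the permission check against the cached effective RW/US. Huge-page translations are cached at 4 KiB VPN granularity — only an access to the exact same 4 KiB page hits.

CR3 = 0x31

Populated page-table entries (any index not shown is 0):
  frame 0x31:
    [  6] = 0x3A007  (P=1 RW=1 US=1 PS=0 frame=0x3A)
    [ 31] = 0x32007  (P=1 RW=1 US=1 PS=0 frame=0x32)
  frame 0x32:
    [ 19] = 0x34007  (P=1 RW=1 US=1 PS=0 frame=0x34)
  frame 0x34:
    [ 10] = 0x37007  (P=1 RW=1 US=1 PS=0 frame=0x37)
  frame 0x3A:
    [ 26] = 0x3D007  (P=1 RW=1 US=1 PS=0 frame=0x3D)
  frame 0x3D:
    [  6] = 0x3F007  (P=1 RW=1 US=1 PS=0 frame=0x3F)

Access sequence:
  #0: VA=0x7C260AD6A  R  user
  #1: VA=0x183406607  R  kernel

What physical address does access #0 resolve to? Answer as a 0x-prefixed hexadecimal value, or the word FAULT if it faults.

Walk each access:
#0 VA=0x7C260AD6A (r,user):
  L0: frame=0x31 idx=31 entry=0x32007 [P=1 RW=1 US=1 PS=0]
  L1: frame=0x32 idx=19 entry=0x34007 [P=1 RW=1 US=1 PS=0]
  L2: frame=0x34 idx=10 entry=0x37007 [P=1 RW=1 US=1 PS=0]
  ✓ 0x37D6A  — 3 lookups
#1 VA=0x183406607 (r,kernel):
  L0: frame=0x31 idx=6 entry=0x3A007 [P=1 RW=1 US=1 PS=0]
  L1: frame=0x3A idx=26 entry=0x3D007 [P=1 RW=1 US=1 PS=0]
  L2: frame=0x3D idx=6 entry=0x3F007 [P=1 RW=1 US=1 PS=0]
  ✓ 0x3F607  — 3 lookups

Access #0 PA: 0x37D6A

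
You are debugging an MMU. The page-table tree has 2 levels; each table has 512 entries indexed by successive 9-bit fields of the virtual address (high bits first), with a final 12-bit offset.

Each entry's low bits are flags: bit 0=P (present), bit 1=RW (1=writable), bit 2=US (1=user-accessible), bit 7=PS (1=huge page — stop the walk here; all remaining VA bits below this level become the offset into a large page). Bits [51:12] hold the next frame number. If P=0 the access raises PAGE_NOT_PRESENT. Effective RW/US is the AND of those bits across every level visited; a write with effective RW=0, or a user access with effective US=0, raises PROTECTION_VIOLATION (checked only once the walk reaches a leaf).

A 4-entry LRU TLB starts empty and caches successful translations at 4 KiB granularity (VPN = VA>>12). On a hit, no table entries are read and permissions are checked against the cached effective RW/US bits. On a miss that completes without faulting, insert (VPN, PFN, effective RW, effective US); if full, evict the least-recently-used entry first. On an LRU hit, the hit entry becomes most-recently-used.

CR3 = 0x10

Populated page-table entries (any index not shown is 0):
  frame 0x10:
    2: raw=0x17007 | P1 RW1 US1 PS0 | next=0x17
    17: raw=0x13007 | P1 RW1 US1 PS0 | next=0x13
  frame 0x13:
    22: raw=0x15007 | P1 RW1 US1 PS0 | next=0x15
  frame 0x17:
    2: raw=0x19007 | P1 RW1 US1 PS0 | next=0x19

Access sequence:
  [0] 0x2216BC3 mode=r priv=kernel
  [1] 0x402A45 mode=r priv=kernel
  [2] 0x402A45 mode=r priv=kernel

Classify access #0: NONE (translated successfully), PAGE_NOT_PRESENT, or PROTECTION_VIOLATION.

Trace:
#0 VA=0x2216BC3 (r,kernel):
  [0] read 0x10 idx=17: raw=0x13007 flags P=1 W=1 U=1 S=0
  [1] read 0x13 idx=22: raw=0x15007 flags P=1 W=1 U=1 S=0
  ✓ 0x15BC3  — 2 lookups
#1 VA=0x402A45 (r,kernel):
  [0] read 0x10 idx=2: raw=0x17007 flags P=1 W=1 U=1 S=0
  [1] read 0x17 idx=2: raw=0x19007 flags P=1 W=1 U=1 S=0
  ✓ 0x19A45  — 2 lookups
#2 VA=0x402A45 (r,kernel):
  TLB hit vpn=0x402 → PA=0x19A45

Access #0 fault: NONE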